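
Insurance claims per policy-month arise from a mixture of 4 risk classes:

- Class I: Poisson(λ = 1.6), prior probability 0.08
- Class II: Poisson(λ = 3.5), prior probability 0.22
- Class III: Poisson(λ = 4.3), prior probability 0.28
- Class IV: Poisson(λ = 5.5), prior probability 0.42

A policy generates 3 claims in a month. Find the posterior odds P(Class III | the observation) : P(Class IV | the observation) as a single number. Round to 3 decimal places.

1.058

Posterior odds = (w_i f_i(x)) / (w_j f_j(x)); the normalising sum cancels.
Poisson probabilities:
  f_I = 0.137828
  f_II = 0.215785
  f_III = 0.179799
  f_IV = 0.113323
Odds = (0.28/0.42) × (0.179799/0.113323) = 0.666667 × 1.58661 ≈ 1.058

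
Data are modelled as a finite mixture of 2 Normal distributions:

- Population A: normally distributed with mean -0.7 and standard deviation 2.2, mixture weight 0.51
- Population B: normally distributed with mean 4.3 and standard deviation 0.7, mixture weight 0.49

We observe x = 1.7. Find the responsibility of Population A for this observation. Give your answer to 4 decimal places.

0.9945

By Bayes' theorem, P(k | x) = π_k f_k(x) / Σ_j π_j f_j(x).
Component likelihoods at x = 1.7:
  f_A = (1/(2.2·√(2π)))·exp(−(1.7−-0.7)²/(2·2.2²)) = 0.181337·exp(-0.59504) = 0.100015
  f_B = (1/(0.7·√(2π)))·exp(−(1.7−4.3)²/(2·0.7²)) = 0.569918·exp(-6.89796) = 0.000575528
Unnormalised posteriors:
  π_A·f_A = 0.51 × 0.100015 = 0.0510075
  π_B·f_B = 0.49 × 0.000575528 = 0.000282009
Sum: 0.0510075 + 0.000282009 = 0.0512896
P(Population A | data) ≈ 0.9945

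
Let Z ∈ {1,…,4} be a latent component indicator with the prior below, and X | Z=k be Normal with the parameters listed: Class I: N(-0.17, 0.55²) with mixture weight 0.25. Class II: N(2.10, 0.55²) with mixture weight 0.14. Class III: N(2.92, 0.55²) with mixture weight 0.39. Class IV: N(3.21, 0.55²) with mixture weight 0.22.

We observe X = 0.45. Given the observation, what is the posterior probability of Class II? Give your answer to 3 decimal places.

0.012

By Bayes' theorem, P(k | x) = P(Z=k) f_k(x) / Σ_j P(Z=j) f_j(x).
Normal densities:
  f_I = (1/(0.55·√(2π)))·exp(−(0.45−-0.17)²/(2·0.55²)) = 0.725350·exp(-0.63537) = 0.384246
  f_II = (1/(0.55·√(2π)))·exp(−(0.45−2.10)²/(2·0.55²)) = 0.725350·exp(-4.50000) = 0.00805791
  f_III = (1/(0.55·√(2π)))·exp(−(0.45−2.92)²/(2·0.55²)) = 0.725350·exp(-10.08413) = 3.02736e-05
  f_IV = (1/(0.55·√(2π)))·exp(−(0.45−3.21)²/(2·0.55²)) = 0.725350·exp(-12.59107) = 2.46782e-06
Unnormalised posteriors:
  P(Z=I)·f_I = 0.25 × 0.384246 = 0.0960614
  P(Z=II)·f_II = 0.14 × 0.00805791 = 0.00112811
  P(Z=III)·f_III = 0.39 × 3.02736e-05 = 1.18067e-05
  P(Z=IV)·f_IV = 0.22 × 2.46782e-06 = 5.4292e-07
Sum: 0.0960614 + 0.00112811 + 1.18067e-05 + 5.4292e-07 = 0.0972018
Responsibility of Class II: 0.00112811 / 0.0972018 ≈ 0.012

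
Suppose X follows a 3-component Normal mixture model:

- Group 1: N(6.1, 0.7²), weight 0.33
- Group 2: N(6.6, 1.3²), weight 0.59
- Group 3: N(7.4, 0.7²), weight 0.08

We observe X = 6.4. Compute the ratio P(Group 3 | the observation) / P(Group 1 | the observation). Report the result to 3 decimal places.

0.096

Since P(k|x) ∝ w_k f_k(x), the posterior odds are w_i f_i(x) / (w_j f_j(x)).
Evaluate each component's likelihood at the observed value:
  f_1 = (1/(0.7·√(2π)))·exp(−(6.4−6.1)²/(2·0.7²)) = 0.569918·exp(-0.09184) = 0.51991
  f_2 = (1/(1.3·√(2π)))·exp(−(6.4−6.6)²/(2·1.3²)) = 0.306879·exp(-0.01183) = 0.303268
  f_3 = (1/(0.7·√(2π)))·exp(−(6.4−7.4)²/(2·0.7²)) = 0.569918·exp(-1.02041) = 0.205426
0.016434 / 0.17157 ≈ 0.096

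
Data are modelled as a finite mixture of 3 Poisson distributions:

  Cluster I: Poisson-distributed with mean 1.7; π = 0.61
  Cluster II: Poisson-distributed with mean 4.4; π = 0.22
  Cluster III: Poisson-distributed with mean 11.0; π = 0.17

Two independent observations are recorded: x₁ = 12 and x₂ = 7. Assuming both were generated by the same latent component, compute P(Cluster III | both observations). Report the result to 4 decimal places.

0.9811

Apply Bayes' rule: the posterior for each component is proportional to its prior times its likelihood at x.
Since both observations come from the same component, the likelihood for component k is f_k(x₁)·f_k(x₂).
  p_I = [2.22203e-07] × [0.00148734] = 3.30492e-10
  p_II = [0.00134958] × [0.0777754] = 0.000104964
  p_III = [0.10943] × [0.0645772] = 0.00706667
Unnormalised posteriors:
  π_I·p_I = 0.61 × 3.30492e-10 = 2.016e-10
  π_II·p_II = 0.22 × 0.000104964 = 2.30922e-05
  π_III·p_III = 0.17 × 0.00706667 = 0.00120133
Normaliser: 2.016e-10 + 2.30922e-05 + 0.00120133 = 0.00122443
P(Cluster III | x₁, x₂) ≈ 0.9811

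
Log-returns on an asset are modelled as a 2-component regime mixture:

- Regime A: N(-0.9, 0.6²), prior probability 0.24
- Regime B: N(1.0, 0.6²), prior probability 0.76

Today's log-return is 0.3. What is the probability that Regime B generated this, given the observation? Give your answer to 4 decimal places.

P(component k | x) = P(Z=k)·f_k(x) / marginal(x), where marginal(x) = Σ_j P(Z=j)·f_j(x).
Evaluate each component's likelihood at the observed value:
  p_A = (1/(0.6·√(2π)))·exp(−(0.3−-0.9)²/(2·0.6²)) = 0.664904·exp(-2.00000) = 0.0899849
  p_B = (1/(0.6·√(2π)))·exp(−(0.3−1.0)²/(2·0.6²)) = 0.664904·exp(-0.68056) = 0.336664
Unnormalised posteriors:
  P(Z=A)·p_A = 0.24 × 0.0899849 = 0.0215964
  P(Z=B)·p_B = 0.76 × 0.336664 = 0.255865
Normaliser: 0.0215964 + 0.255865 = 0.277461
Responsibility of Regime B: 0.255865 / 0.277461 ≈ 0.9222

0.9222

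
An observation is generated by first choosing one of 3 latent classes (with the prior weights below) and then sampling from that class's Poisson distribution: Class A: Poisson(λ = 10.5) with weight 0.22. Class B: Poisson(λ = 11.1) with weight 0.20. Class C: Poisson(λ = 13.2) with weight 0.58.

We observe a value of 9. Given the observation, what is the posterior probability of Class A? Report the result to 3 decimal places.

P(component k | x) = w_k·f_k(x) / marginal(x), where marginal(x) = Σ_j w_j·f_j(x).
Poisson probabilities:
  L_A = 0.11772
  L_B = 0.106531
  L_C = 0.0620462
Weight by the priors:
  w_A·L_A = 0.22 × 0.11772 = 0.0258983
  w_B·L_B = 0.20 × 0.106531 = 0.0213062
  w_C·L_C = 0.58 × 0.0620462 = 0.0359868
Evidence: 0.0258983 + 0.0213062 + 0.0359868 = 0.0831912
P(Class A | data) = 0.0258983 / 0.0831912 ≈ 0.311

0.311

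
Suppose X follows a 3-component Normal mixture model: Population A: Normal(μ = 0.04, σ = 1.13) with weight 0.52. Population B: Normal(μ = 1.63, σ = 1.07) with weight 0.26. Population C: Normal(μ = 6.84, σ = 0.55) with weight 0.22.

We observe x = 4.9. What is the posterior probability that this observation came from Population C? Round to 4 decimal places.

By Bayes' theorem, P(k | x) = π_k f_k(x) / Σ_j π_j f_j(x).
Component likelihoods at x = 4.9:
  L_A = 3.39724e-05
  L_B = 0.0034951
  L_C = 0.00144171
Multiply by the mixture weights:
  π_A·L_A = 0.52 × 3.39724e-05 = 1.76657e-05
  π_B·L_B = 0.26 × 0.0034951 = 0.000908726
  π_C·L_C = 0.22 × 0.00144171 = 0.000317175
Marginal: 1.76657e-05 + 0.000908726 + 0.000317175 = 0.00124357
P(Population C | x) = 0.000317175 / 0.00124357 ≈ 0.2551

0.2551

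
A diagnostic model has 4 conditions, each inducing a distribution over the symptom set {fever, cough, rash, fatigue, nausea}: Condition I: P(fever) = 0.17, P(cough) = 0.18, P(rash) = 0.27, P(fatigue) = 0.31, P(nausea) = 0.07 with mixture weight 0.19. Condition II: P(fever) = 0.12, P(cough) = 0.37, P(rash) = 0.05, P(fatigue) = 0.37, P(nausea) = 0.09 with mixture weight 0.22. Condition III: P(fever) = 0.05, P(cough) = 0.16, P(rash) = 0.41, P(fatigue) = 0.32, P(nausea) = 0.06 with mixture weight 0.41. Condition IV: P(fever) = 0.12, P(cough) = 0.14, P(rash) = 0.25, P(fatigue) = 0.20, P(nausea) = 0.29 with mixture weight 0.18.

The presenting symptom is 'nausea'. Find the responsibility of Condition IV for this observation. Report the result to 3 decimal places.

P(component k | x) = P(Z=k)·f_k(x) / marginal(x), where marginal(x) = Σ_j P(Z=j)·f_j(x).
Component likelihoods at x = 'nausea':
  f_I = P(nausea | comp) = 0.07
  f_II = P(nausea | comp) = 0.09
  f_III = P(nausea | comp) = 0.06
  f_IV = P(nausea | comp) = 0.29
Weight by the priors:
  P(Z=I)·f_I = 0.19 × 0.07 = 0.0133
  P(Z=II)·f_II = 0.22 × 0.09 = 0.0198
  P(Z=III)·f_III = 0.41 × 0.06 = 0.0246
  P(Z=IV)·f_IV = 0.18 × 0.29 = 0.0522
Marginal: 0.0133 + 0.0198 + 0.0246 + 0.0522 = 0.1099
So the posterior for Condition IV is 0.0522 / 0.1099 ≈ 0.475.

0.475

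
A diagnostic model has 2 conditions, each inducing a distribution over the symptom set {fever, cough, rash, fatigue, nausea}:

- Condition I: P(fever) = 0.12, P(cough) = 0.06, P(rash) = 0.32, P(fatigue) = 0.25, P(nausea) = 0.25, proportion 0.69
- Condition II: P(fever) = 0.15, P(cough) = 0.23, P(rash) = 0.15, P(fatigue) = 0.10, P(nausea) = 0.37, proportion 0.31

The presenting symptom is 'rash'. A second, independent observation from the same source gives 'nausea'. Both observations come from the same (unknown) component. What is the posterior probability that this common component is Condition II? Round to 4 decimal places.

Apply Bayes' rule: the posterior for each component is proportional to its prior times its likelihood at x.
Since both observations come from the same component, the likelihood for component k is f_k(x₁)·f_k(x₂).
  L_I = [P(rash | comp) = 0.32] × [0.25] = 0.08
  L_II = [P(rash | comp) = 0.15] × [0.37] = 0.0555
Multiply by the mixture weights:
  π_I·L_I = 0.69 × 0.08 = 0.0552
  π_II·L_II = 0.31 × 0.0555 = 0.017205
Evidence: 0.0552 + 0.017205 = 0.072405
So the posterior for Condition II is 0.017205 / 0.072405 ≈ 0.2376.

0.2376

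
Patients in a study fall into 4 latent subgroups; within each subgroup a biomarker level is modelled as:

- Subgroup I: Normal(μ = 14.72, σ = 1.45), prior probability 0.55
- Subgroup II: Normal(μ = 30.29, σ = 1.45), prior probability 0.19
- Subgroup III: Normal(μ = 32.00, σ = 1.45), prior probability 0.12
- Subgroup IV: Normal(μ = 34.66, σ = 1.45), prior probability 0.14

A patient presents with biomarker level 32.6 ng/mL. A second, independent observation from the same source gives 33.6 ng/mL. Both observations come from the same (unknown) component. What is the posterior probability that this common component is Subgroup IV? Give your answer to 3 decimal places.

0.380

Apply Bayes' rule: the posterior for each component is proportional to its prior times its likelihood at x.
Since both observations come from the same component, the likelihood for component k is f_k(x₁)·f_k(x₂).
  p_I = [(1/(1.45·√(2π)))·exp(−(32.6−14.72)²/(2·1.45²)) = 0.275133·exp(-76.02721) = 2.63843e-34] × [4.21459e-38] = 1.11199e-71
  p_II = [(1/(1.45·√(2π)))·exp(−(32.6−30.29)²/(2·1.45²)) = 0.275133·exp(-1.26899) = 0.0773441] × [0.0203231] = 0.00157187
  p_III = [(1/(1.45·√(2π)))·exp(−(32.6−32.00)²/(2·1.45²)) = 0.275133·exp(-0.08561) = 0.252558] × [0.149673] = 0.0378012
  p_IV = [(1/(1.45·√(2π)))·exp(−(32.6−34.66)²/(2·1.45²)) = 0.275133·exp(-1.00918) = 0.100291] × [0.210618] = 0.0211231
Weight by the priors:
  P(Z=I)·p_I = 0.55 × 1.11199e-71 = 6.11595e-72
  P(Z=II)·p_II = 0.19 × 0.00157187 = 0.000298656
  P(Z=III)·p_III = 0.12 × 0.0378012 = 0.00453614
  P(Z=IV)·p_IV = 0.14 × 0.0211231 = 0.00295723
Evidence: 6.11595e-72 + 0.000298656 + 0.00453614 + 0.00295723 = 0.00779202
So the posterior for Subgroup IV is 0.00295723 / 0.00779202 ≈ 0.380.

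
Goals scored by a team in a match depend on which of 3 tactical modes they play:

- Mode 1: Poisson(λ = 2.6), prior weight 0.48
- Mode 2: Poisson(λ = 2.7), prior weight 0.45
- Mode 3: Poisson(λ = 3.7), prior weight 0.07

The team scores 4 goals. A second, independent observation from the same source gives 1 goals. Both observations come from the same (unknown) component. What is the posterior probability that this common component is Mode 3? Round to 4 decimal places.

Posterior ∝ prior × likelihood, so P(k | x) ∝ P(Z=k) f_k(x); normalise over all components.
Since both observations come from the same component, the likelihood for component k is f_k(x₁)·f_k(x₂).
  L_1 = [e^(−2.6)·2.6^4/4! = 0.141422] × [0.193111] = 0.0273102
  L_2 = [e^(−2.7)·2.7^4/4! = 0.148816] × [0.181455] = 0.0270033
  L_3 = [e^(−3.7)·3.7^4/4! = 0.193066] × [0.091477] = 0.0176611
Prior × likelihood for each component:
  P(Z=1)·L_1 = 0.48 × 0.0273102 = 0.0131089
  P(Z=2)·L_2 = 0.45 × 0.0270033 = 0.0121515
  P(Z=3)·L_3 = 0.07 × 0.0176611 = 0.00123628
Evidence: 0.0131089 + 0.0121515 + 0.00123628 = 0.0264967
P(Mode 3 | x) = 0.00123628 / 0.0264967 ≈ 0.0467

0.0467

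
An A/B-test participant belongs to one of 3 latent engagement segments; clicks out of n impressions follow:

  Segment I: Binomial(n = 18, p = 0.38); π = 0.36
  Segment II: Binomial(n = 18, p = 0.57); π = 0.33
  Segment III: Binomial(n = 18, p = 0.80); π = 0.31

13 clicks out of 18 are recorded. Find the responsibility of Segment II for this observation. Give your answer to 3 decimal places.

By Bayes' theorem, P(k | x) = P(Z=k) f_k(x) / Σ_j P(Z=j) f_j(x).
Component likelihoods at x = 13 clicks out of 18:
  f_I = C(18,13)·0.38^13·0.62^5 = 8568·3.44498e-06·0.0916133 = 0.00270411
  f_II = C(18,13)·0.57^13·0.43^5 = 8568·0.00067046·0.0147008 = 0.0844491
  f_III = C(18,13)·0.80^13·0.20^5 = 8568·0.0549756·0.00032 = 0.15073
Prior × likelihood for each component:
  P(Z=I)·f_I = 0.36 × 0.00270411 = 0.00097348
  P(Z=II)·f_II = 0.33 × 0.0844491 = 0.0278682
  P(Z=III)·f_III = 0.31 × 0.15073 = 0.0467263
Sum: 0.00097348 + 0.0278682 + 0.0467263 = 0.0755679
Responsibility of Segment II: 0.0278682 / 0.0755679 ≈ 0.369

0.369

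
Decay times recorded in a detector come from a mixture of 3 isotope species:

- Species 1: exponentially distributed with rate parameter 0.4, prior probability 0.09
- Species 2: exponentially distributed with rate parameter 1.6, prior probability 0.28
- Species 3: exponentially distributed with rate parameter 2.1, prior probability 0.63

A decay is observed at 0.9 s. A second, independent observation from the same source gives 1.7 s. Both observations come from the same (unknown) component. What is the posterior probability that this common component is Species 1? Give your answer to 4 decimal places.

P(component k | x) = P(Z=k)·f_k(x) / marginal(x), where marginal(x) = Σ_j P(Z=j)·f_j(x).
Since both observations come from the same component, the likelihood for component k is f_k(x₁)·f_k(x₂).
  p_1 = [0.4·e^(−0.4·0.9) = 0.4·e^(−0.3600) = 0.279071] × [0.202647] = 0.0565527
  p_2 = [1.6·e^(−1.6·0.9) = 1.6·e^(−1.4400) = 0.379084] × [0.1054] = 0.0399553
  p_3 = [2.1·e^(−2.1·0.9) = 2.1·e^(−1.8900) = 0.317251] × [0.0591273] = 0.0187582
Multiply by the mixture weights:
  P(Z=1)·p_1 = 0.09 × 0.0565527 = 0.00508975
  P(Z=2)·p_2 = 0.28 × 0.0399553 = 0.0111875
  P(Z=3)·p_3 = 0.63 × 0.0187582 = 0.0118177
Denominator: 0.00508975 + 0.0111875 + 0.0118177 = 0.0280949
P(Species 1 | x₁,x₂) ≈ 0.1812

0.1812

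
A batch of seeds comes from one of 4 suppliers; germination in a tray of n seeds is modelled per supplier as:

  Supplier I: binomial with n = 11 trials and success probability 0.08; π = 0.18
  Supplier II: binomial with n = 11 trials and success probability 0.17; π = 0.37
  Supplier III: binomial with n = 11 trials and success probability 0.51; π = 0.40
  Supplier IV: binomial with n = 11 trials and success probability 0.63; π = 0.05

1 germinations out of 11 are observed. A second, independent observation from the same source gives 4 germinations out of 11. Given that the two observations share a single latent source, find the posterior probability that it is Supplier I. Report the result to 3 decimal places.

0.059

Apply Bayes' rule: the posterior for each component is proportional to its prior times its likelihood at x.
Since both observations come from the same component, the likelihood for component k is f_k(x₁)·f_k(x₂).
  f_I = [0.382262] × [0.0075403] = 0.00288237
  f_II = [0.29015] × [0.0747922] = 0.021701
  f_III = [0.00447635] × [0.151414] = 0.000677783
  f_IV = [0.000333235] × [0.0493501] = 1.64452e-05
Prior × likelihood for each component:
  w_I·f_I = 0.18 × 0.00288237 = 0.000518826
  w_II·f_II = 0.37 × 0.021701 = 0.00802935
  w_III·f_III = 0.40 × 0.000677783 = 0.000271113
  w_IV·f_IV = 0.05 × 1.64452e-05 = 8.22259e-07
Evidence: 0.000518826 + 0.00802935 + 0.000271113 + 8.22259e-07 = 0.00882011
P(Supplier I | data) ≈ 0.059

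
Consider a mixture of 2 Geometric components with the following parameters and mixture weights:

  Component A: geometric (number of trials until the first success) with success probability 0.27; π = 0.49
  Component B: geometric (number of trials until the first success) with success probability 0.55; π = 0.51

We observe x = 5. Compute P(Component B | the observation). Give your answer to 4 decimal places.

P(component k | x) = π_k·f_k(x) / marginal(x), where marginal(x) = Σ_j π_j·f_j(x).
Evaluate each component's likelihood at the observed value:
  L_A = 0.27·(1−0.27)^4 = 0.27·0.283982 = 0.0766753
  L_B = 0.55·(1−0.55)^4 = 0.55·0.0410062 = 0.0225534
Unnormalised posteriors:
  π_A·L_A = 0.49 × 0.0766753 = 0.0375709
  π_B·L_B = 0.51 × 0.0225534 = 0.0115023
Marginal: 0.0375709 + 0.0115023 = 0.0490731
P(Component B | data) ≈ 0.2344

0.2344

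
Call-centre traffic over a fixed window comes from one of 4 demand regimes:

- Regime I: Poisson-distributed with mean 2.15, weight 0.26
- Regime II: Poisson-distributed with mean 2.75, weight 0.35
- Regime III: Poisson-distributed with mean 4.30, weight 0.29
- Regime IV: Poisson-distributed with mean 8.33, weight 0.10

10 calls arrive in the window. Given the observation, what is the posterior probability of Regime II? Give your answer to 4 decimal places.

By Bayes' theorem, P(k | x) = w_k f_k(x) / Σ_j w_j f_j(x).
Evaluate each component's likelihood at the observed value:
  L_I = 6.77467e-05
  L_II = 0.000435767
  L_III = 0.00808082
  L_IV = 0.106909
Weight by the priors:
  w_I·L_I = 0.26 × 6.77467e-05 = 1.76142e-05
  w_II·L_II = 0.35 × 0.000435767 = 0.000152518
  w_III·L_III = 0.29 × 0.00808082 = 0.00234344
  w_IV·L_IV = 0.10 × 0.106909 = 0.0106909
Sum: 1.76142e-05 + 0.000152518 + 0.00234344 + 0.0106909 = 0.0132045
Responsibility of Regime II: 0.000152518 / 0.0132045 ≈ 0.0116

0.0116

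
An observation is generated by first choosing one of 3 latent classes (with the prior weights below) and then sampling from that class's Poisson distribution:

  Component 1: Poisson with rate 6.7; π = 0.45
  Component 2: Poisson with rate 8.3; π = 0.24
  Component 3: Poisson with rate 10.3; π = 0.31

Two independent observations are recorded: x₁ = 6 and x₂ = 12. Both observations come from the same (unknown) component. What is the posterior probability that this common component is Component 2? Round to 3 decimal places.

0.320

The responsibility of component k is π_k f_k(x) divided by Σ_j π_j f_j(x).
Since both observations come from the same component, the likelihood for component k is f_k(x₁)·f_k(x₂).
  f_1 = [e^(−6.7)·6.7^6/6! = 0.154648] × [0.0210275] = 0.00325185
  f_2 = [e^(−8.3)·8.3^6/6! = 0.112847] × [0.0554569] = 0.00625818
  f_3 = [e^(−10.3)·10.3^6/6! = 0.0557773] × [0.10011] = 0.00558386
Prior × likelihood for each component:
  π_1·f_1 = 0.45 × 0.00325185 = 0.00146333
  π_2·f_2 = 0.24 × 0.00625818 = 0.00150196
  π_3·f_3 = 0.31 × 0.00558386 = 0.001731
Normaliser: 0.00146333 + 0.00150196 + 0.001731 = 0.00469629
So the posterior for Component 2 is 0.00150196 / 0.00469629 ≈ 0.320.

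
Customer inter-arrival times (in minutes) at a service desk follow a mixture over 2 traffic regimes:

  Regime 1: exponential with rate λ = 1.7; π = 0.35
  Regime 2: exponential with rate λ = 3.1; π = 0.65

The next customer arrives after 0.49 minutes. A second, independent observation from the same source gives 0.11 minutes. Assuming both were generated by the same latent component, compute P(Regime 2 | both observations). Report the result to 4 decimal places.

By Bayes' theorem, P(k | x) = π_k f_k(x) / Σ_j π_j f_j(x).
Since both observations come from the same component, the likelihood for component k is f_k(x₁)·f_k(x₂).
  f_1 = [1.7·e^(−1.7·0.49) = 1.7·e^(−0.8330) = 0.739063] × [1.41005] = 1.04212
  f_2 = [3.1·e^(−3.1·0.49) = 3.1·e^(−1.5190) = 0.678685] × [2.20428] = 1.49601
Weight by the priors:
  π_1·f_1 = 0.35 × 1.04212 = 0.364742
  π_2·f_2 = 0.65 × 1.49601 = 0.972409
Marginal: 0.364742 + 0.972409 = 1.33715
So the posterior for Regime 2 is 0.972409 / 1.33715 ≈ 0.7272.

0.7272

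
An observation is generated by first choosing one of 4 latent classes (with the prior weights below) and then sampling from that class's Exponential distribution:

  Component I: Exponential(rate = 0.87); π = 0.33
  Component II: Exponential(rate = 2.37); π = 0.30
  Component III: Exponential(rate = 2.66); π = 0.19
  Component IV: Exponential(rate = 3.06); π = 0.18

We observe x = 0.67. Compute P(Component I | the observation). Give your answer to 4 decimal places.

P(component k | x) = π_k·f_k(x) / marginal(x), where marginal(x) = Σ_j π_j·f_j(x).
Evaluate each component's likelihood at the observed value:
  p_I = 0.87·e^(−0.87·0.67) = 0.87·e^(−0.5829) = 0.485701
  p_II = 2.37·e^(−2.37·0.67) = 2.37·e^(−1.5879) = 0.48432
  p_III = 2.66·e^(−2.66·0.67) = 2.66·e^(−1.7822) = 0.447592
  p_IV = 3.06·e^(−3.06·0.67) = 3.06·e^(−2.0502) = 0.39385
Unnormalised posteriors:
  π_I·p_I = 0.33 × 0.485701 = 0.160281
  π_II·p_II = 0.30 × 0.48432 = 0.145296
  π_III·p_III = 0.19 × 0.447592 = 0.0850424
  π_IV·p_IV = 0.18 × 0.39385 = 0.070893
Evidence: 0.160281 + 0.145296 + 0.0850424 + 0.070893 = 0.461513
P(Component I | x) ≈ 0.3473

0.3473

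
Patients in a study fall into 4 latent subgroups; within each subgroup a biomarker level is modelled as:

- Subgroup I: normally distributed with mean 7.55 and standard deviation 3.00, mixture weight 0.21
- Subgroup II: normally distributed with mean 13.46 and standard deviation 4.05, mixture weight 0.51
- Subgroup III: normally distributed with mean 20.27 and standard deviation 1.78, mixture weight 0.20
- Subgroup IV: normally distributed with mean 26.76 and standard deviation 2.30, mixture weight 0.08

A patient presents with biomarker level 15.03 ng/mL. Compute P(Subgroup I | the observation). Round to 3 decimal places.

0.026

P(component k | x) = w_k·f_k(x) / marginal(x), where marginal(x) = Σ_j w_j·f_j(x).
Component likelihoods at x = 15.03 ng/mL:
  p_I = 0.00594083
  p_II = 0.0913741
  p_III = 0.00294222
  p_IV = 3.90106e-07
Unnormalised posteriors:
  w_I·p_I = 0.21 × 0.00594083 = 0.00124757
  w_II·p_II = 0.51 × 0.0913741 = 0.0466008
  w_III·p_III = 0.20 × 0.00294222 = 0.000588444
  w_IV·p_IV = 0.08 × 3.90106e-07 = 3.12085e-08
Sum: 0.00124757 + 0.0466008 + 0.000588444 + 3.12085e-08 = 0.0484368
P(Subgroup I | 15.03 ng/mL) ≈ 0.026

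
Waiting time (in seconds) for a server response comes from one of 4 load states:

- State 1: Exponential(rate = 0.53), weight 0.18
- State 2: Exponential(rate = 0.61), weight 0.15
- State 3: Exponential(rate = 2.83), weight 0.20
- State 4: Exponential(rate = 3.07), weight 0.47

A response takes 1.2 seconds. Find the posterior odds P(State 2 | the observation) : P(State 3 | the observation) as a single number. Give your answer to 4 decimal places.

Since P(k|x) ∝ π_k f_k(x), the posterior odds are π_i f_i(x) / (π_j f_j(x)).
Exponential densities:
  p_1 = 0.280585
  p_2 = 0.293377
  p_3 = 0.0948249
  p_4 = 0.0771254
0.0440066 / 0.018965 ≈ 2.3204

2.3204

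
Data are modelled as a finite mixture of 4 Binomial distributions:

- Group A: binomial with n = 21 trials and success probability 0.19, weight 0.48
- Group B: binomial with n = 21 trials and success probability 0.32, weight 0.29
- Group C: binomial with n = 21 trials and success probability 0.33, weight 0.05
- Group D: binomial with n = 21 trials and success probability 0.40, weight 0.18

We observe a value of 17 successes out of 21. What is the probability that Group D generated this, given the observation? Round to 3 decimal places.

Posterior ∝ prior × likelihood, so P(k | x) ∝ P(Z=k) f_k(x); normalise over all components.
Evaluate each component's likelihood at the observed value:
  p_A = 1.41194e-09
  p_B = 4.9505e-06
  p_C = 7.87228e-06
  p_D = 0.000133257
Multiply by the mixture weights:
  P(Z=A)·p_A = 0.48 × 1.41194e-09 = 6.7773e-10
  P(Z=B)·p_B = 0.29 × 4.9505e-06 = 1.43565e-06
  P(Z=C)·p_C = 0.05 × 7.87228e-06 = 3.93614e-07
  P(Z=D)·p_D = 0.18 × 0.000133257 = 2.39862e-05
Denominator: 6.7773e-10 + 1.43565e-06 + 3.93614e-07 + 2.39862e-05 = 2.58161e-05
So the posterior for Group D is 2.39862e-05 / 2.58161e-05 ≈ 0.929.

0.929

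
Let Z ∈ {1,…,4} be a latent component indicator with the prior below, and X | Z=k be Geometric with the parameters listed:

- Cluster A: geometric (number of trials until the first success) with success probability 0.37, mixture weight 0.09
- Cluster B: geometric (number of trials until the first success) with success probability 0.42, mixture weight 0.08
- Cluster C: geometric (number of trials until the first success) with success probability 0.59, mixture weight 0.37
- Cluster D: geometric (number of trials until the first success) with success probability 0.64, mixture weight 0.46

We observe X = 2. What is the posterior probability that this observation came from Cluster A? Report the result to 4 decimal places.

P(component k | x) = w_k·f_k(x) / marginal(x), where marginal(x) = Σ_j w_j·f_j(x).
Component likelihoods at x = 2:
  f_A = 0.2331
  f_B = 0.2436
  f_C = 0.2419
  f_D = 0.2304
Weight by the priors:
  w_A·f_A = 0.09 × 0.2331 = 0.020979
  w_B·f_B = 0.08 × 0.2436 = 0.019488
  w_C·f_C = 0.37 × 0.2419 = 0.089503
  w_D·f_D = 0.46 × 0.2304 = 0.105984
Marginal: 0.020979 + 0.019488 + 0.089503 + 0.105984 = 0.235954
Responsibility of Cluster A: 0.020979 / 0.235954 ≈ 0.0889

0.0889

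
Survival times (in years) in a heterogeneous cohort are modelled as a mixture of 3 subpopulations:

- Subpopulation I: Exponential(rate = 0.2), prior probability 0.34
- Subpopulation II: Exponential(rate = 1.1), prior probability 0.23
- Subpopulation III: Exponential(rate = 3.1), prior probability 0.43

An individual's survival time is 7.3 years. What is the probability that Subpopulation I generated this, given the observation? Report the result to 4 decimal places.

Apply Bayes' rule: the posterior for each component is proportional to its prior times its likelihood at x.
Component likelihoods at x = 7.3 years:
  p_I = 0.2·e^(−0.2·7.3) = 0.2·e^(−1.4600) = 0.0464473
  p_II = 1.1·e^(−1.1·7.3) = 1.1·e^(−8.0300) = 0.000358103
  p_III = 3.1·e^(−3.1·7.3) = 3.1·e^(−22.6300) = 4.60551e-10
Unnormalised posteriors:
  π_I·p_I = 0.34 × 0.0464473 = 0.0157921
  π_II·p_II = 0.23 × 0.000358103 = 8.23637e-05
  π_III·p_III = 0.43 × 4.60551e-10 = 1.98037e-10
Evidence: 0.0157921 + 8.23637e-05 + 1.98037e-10 = 0.0158744
Responsibility of Subpopulation I: 0.0157921 / 0.0158744 ≈ 0.9948

0.9948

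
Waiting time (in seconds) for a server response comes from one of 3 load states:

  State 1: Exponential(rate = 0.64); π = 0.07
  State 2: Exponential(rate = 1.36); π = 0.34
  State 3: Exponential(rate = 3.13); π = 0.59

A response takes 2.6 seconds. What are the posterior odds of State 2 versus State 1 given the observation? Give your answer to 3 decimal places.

The posterior odds equal the prior odds times the likelihood ratio: (π_i/π_j)·(f_i(x)/f_j(x)).
Component likelihoods at x = 2.6 seconds:
  f_1 = 0.64·e^(−0.64·2.6) = 0.64·e^(−1.6640) = 0.121203
  f_2 = 1.36·e^(−1.36·2.6) = 1.36·e^(−3.5360) = 0.0396163
  f_3 = 3.13·e^(−3.13·2.6) = 3.13·e^(−8.1380) = 0.000914652
Odds = (0.34/0.07) × (0.0396163/0.121203) = 4.85714 × 0.326858 ≈ 1.588

1.588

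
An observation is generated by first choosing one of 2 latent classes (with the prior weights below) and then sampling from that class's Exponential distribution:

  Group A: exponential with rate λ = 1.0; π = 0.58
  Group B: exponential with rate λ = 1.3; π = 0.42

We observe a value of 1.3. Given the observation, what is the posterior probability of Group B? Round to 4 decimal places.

0.3893

P(component k | x) = w_k·f_k(x) / marginal(x), where marginal(x) = Σ_j w_j·f_j(x).
Component likelihoods at x = 1.3:
  f_A = 1.0·e^(−1.0·1.3) = 1.0·e^(−1.3000) = 0.272532
  f_B = 1.3·e^(−1.3·1.3) = 1.3·e^(−1.6900) = 0.239875
Multiply by the mixture weights:
  w_A·f_A = 0.58 × 0.272532 = 0.158068
  w_B·f_B = 0.42 × 0.239875 = 0.100748
Normaliser: 0.158068 + 0.100748 = 0.258816
P(Group B | the observation) = 0.100748 / 0.258816 ≈ 0.3893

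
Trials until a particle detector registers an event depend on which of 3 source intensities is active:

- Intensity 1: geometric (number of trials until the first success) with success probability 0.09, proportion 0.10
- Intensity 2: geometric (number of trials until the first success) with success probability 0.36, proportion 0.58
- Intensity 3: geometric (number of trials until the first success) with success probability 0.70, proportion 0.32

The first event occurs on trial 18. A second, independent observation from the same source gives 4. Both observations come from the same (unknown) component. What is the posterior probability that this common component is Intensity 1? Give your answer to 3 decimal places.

0.925

By Bayes' theorem, P(k | x) = P(Z=k) f_k(x) / Σ_j P(Z=j) f_j(x).
Since both observations come from the same component, the likelihood for component k is f_k(x₁)·f_k(x₂).
  L_1 = [0.0181112] × [0.0678214] = 0.00122832
  L_2 = [0.000182542] × [0.0943718] = 1.72268e-05
  L_3 = [9.03981e-10] × [0.0189] = 1.70852e-11
Multiply by the mixture weights:
  P(Z=1)·L_1 = 0.10 × 0.00122832 = 0.000122832
  P(Z=2)·L_2 = 0.58 × 1.72268e-05 = 9.99154e-06
  P(Z=3)·L_3 = 0.32 × 1.70852e-11 = 5.46728e-12
Normaliser: 0.000122832 + 9.99154e-06 + 5.46728e-12 = 0.000132824
P(Intensity 1 | data) = 0.000122832 / 0.000132824 ≈ 0.925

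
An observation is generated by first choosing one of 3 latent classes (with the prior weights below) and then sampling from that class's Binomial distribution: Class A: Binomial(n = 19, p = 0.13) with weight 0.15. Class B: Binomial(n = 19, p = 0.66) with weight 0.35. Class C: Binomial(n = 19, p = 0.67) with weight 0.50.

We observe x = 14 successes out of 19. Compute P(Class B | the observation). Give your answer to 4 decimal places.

0.3970

Apply Bayes' rule: the posterior for each component is proportional to its prior times its likelihood at x.
Binomial probabilities:
  p_A = 2.28196e-09
  p_B = 0.157223
  p_C = 0.167156
Multiply by the mixture weights:
  π_A·p_A = 0.15 × 2.28196e-09 = 3.42294e-10
  π_B·p_B = 0.35 × 0.157223 = 0.0550279
  π_C·p_C = 0.50 × 0.167156 = 0.083578
Normaliser: 3.42294e-10 + 0.0550279 + 0.083578 = 0.138606
So the posterior for Class B is 0.0550279 / 0.138606 ≈ 0.3970.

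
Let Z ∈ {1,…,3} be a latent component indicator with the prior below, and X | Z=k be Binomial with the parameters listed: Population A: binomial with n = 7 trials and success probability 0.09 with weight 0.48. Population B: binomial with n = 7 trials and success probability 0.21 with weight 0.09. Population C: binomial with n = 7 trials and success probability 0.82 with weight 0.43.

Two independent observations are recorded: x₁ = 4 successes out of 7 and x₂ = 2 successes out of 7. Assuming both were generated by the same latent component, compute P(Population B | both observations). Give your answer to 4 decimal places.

The responsibility of component k is π_k f_k(x) divided by Σ_j π_j f_j(x).
Since both observations come from the same component, the likelihood for component k is f_k(x₁)·f_k(x₂).
  f_A = [C(7,4)·0.09^4·0.91^3 = 35·6.561e-05·0.753571 = 0.00173046] × [0.106148] = 0.000183685
  f_B = [C(7,4)·0.21^4·0.79^3 = 35·0.00194481·0.493039 = 0.0335604] × [0.284966] = 0.00956357
  f_C = [C(7,4)·0.82^4·0.18^3 = 35·0.452122·0.005832 = 0.0922871] × [0.00266815] = 0.000246235
Multiply by the mixture weights:
  π_A·f_A = 0.48 × 0.000183685 = 8.81688e-05
  π_B·f_B = 0.09 × 0.00956357 = 0.000860721
  π_C·f_C = 0.43 × 0.000246235 = 0.000105881
Denominator: 8.81688e-05 + 0.000860721 + 0.000105881 = 0.00105477
P(Population B | data) = 0.000860721 / 0.00105477 ≈ 0.8160

0.8160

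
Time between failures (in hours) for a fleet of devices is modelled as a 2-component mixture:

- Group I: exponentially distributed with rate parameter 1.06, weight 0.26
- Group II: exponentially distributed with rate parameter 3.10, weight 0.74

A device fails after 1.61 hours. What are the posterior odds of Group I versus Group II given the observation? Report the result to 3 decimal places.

Posterior odds = (π_i f_i(x)) / (π_j f_j(x)); the normalising sum cancels.
Evaluate each component's likelihood at the observed value:
  L_I = 0.192371
  L_II = 0.0210765
Posterior odds = (π_I·L_I) / (π_II·L_II) = (0.26·0.192371) / (0.74·0.0210765) = 0.0500164 / 0.0155966 ≈ 3.207

3.207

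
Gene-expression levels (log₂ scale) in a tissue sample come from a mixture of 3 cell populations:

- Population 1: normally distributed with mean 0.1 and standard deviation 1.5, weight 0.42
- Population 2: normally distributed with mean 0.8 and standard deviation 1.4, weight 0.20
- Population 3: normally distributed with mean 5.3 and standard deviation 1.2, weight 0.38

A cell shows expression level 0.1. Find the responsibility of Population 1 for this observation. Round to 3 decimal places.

0.689

P(component k | x) = π_k·f_k(x) / marginal(x), where marginal(x) = Σ_j π_j·f_j(x).
Normal densities:
  f_1 = (1/(1.5·√(2π)))·exp(−(0.1−0.1)²/(2·1.5²)) = 0.265962·exp(-0.00000) = 0.265962
  f_2 = (1/(1.4·√(2π)))·exp(−(0.1−0.8)²/(2·1.4²)) = 0.284959·exp(-0.12500) = 0.251475
  f_3 = (1/(1.2·√(2π)))·exp(−(0.1−5.3)²/(2·1.2²)) = 0.332452·exp(-9.38889) = 2.78091e-05
Weight by the priors:
  π_1·f_1 = 0.42 × 0.265962 = 0.111704
  π_2·f_2 = 0.20 × 0.251475 = 0.050295
  π_3·f_3 = 0.38 × 2.78091e-05 = 1.05674e-05
Marginal: 0.111704 + 0.050295 + 1.05674e-05 = 0.162009
So the posterior for Population 1 is 0.111704 / 0.162009 ≈ 0.689.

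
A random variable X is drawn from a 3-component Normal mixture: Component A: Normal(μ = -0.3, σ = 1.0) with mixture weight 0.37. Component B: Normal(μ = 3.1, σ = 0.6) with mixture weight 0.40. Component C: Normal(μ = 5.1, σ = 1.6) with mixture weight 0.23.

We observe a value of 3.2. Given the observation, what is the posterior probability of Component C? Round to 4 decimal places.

0.0974

The responsibility of component k is P(Z=k) f_k(x) divided by Σ_j P(Z=j) f_j(x).
Normal densities:
  p_A = 0.000872683
  p_B = 0.655733
  p_C = 0.123191
Unnormalised posteriors:
  P(Z=A)·p_A = 0.37 × 0.000872683 = 0.000322893
  P(Z=B)·p_B = 0.40 × 0.655733 = 0.262293
  P(Z=C)·p_C = 0.23 × 0.123191 = 0.0283339
Denominator: 0.000322893 + 0.262293 + 0.0283339 = 0.29095
P(Component C | data) ≈ 0.0974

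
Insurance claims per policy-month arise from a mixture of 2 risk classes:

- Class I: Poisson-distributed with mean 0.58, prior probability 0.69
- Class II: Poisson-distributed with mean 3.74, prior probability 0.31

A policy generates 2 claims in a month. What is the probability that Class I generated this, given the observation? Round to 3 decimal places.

P(component k | x) = π_k·f_k(x) / marginal(x), where marginal(x) = Σ_j π_j·f_j(x).
Poisson probabilities:
  p_I = e^(−0.58)·0.58^2/2! = 0.0941749
  p_II = e^(−3.74)·3.74^2/2! = 0.166131
Unnormalised posteriors:
  π_I·p_I = 0.69 × 0.0941749 = 0.0649807
  π_II·p_II = 0.31 × 0.166131 = 0.0515007
Denominator: 0.0649807 + 0.0515007 = 0.116481
P(Class I | 2 claims) ≈ 0.558

0.558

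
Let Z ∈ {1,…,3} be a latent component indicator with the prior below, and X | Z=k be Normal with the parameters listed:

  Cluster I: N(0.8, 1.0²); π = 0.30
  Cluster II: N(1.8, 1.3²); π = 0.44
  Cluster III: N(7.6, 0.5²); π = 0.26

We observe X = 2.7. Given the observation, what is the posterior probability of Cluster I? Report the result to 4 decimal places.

Apply Bayes' rule: the posterior for each component is proportional to its prior times its likelihood at x.
Normal densities:
  f_I = (1/(1.0·√(2π)))·exp(−(2.7−0.8)²/(2·1.0²)) = 0.398942·exp(-1.80500) = 0.0656158
  f_II = (1/(1.3·√(2π)))·exp(−(2.7−1.8)²/(2·1.3²)) = 0.306879·exp(-0.23964) = 0.241485
  f_III = (1/(0.5·√(2π)))·exp(−(2.7−7.6)²/(2·0.5²)) = 0.797885·exp(-48.02000) = 1.1146e-21
Weight by the priors:
  π_I·f_I = 0.30 × 0.0656158 = 0.0196847
  π_II·f_II = 0.44 × 0.241485 = 0.106253
  π_III·f_III = 0.26 × 1.1146e-21 = 2.89796e-22
Marginal: 0.0196847 + 0.106253 + 2.89796e-22 = 0.125938
P(Cluster I | x) = 0.0196847 / 0.125938 ≈ 0.1563

0.1563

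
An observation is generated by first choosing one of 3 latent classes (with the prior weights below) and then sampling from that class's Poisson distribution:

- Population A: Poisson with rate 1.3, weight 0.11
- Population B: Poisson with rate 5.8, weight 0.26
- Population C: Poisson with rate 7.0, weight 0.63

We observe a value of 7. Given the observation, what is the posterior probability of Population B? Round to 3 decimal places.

0.269

Apply Bayes' rule: the posterior for each component is proportional to its prior times its likelihood at x.
Poisson probabilities:
  p_A = 0.000339305
  p_B = 0.132635
  p_C = 0.149003
Unnormalised posteriors:
  π_A·p_A = 0.11 × 0.000339305 = 3.73235e-05
  π_B·p_B = 0.26 × 0.132635 = 0.034485
  π_C·p_C = 0.63 × 0.149003 = 0.0938718
Sum: 3.73235e-05 + 0.034485 + 0.0938718 = 0.128394
So the posterior for Population B is 0.034485 / 0.128394 ≈ 0.269.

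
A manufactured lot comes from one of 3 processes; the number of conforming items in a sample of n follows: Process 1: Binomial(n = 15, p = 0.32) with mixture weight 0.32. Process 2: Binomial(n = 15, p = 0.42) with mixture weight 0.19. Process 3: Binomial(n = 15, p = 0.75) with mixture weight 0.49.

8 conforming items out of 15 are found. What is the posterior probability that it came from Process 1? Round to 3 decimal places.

P(component k | x) = P(Z=k)·f_k(x) / marginal(x), where marginal(x) = Σ_j P(Z=j)·f_j(x).
Evaluate each component's likelihood at the observed value:
  f_1 = C(15,8)·0.32^8·0.68^7 = 6435·0.000109951·0.0672299 = 0.0475675
  f_2 = C(15,8)·0.42^8·0.58^7 = 6435·0.000968265·0.0220798 = 0.137575
  f_3 = C(15,8)·0.75^8·0.25^7 = 6435·0.100113·6.10352e-05 = 0.0393205
Unnormalised posteriors:
  P(Z=1)·f_1 = 0.32 × 0.0475675 = 0.0152216
  P(Z=2)·f_2 = 0.19 × 0.137575 = 0.0261392
  P(Z=3)·f_3 = 0.49 × 0.0393205 = 0.019267
Evidence: 0.0152216 + 0.0261392 + 0.019267 = 0.0606279
So the posterior for Process 1 is 0.0152216 / 0.0606279 ≈ 0.251.

0.251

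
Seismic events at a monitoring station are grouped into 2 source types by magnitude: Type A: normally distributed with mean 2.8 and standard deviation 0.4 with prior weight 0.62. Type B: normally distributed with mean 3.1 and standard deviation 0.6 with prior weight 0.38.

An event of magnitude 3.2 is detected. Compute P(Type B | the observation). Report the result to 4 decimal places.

0.3992

Apply Bayes' rule: the posterior for each component is proportional to its prior times its likelihood at x.
Normal densities:
  p_A = (1/(0.4·√(2π)))·exp(−(3.2−2.8)²/(2·0.4²)) = 0.997356·exp(-0.50000) = 0.604927
  p_B = (1/(0.6·√(2π)))·exp(−(3.2−3.1)²/(2·0.6²)) = 0.664904·exp(-0.01389) = 0.655733
Unnormalised posteriors:
  π_A·p_A = 0.62 × 0.604927 = 0.375055
  π_B·p_B = 0.38 × 0.655733 = 0.249178
Normaliser: 0.375055 + 0.249178 = 0.624233
P(Type B | data) ≈ 0.3992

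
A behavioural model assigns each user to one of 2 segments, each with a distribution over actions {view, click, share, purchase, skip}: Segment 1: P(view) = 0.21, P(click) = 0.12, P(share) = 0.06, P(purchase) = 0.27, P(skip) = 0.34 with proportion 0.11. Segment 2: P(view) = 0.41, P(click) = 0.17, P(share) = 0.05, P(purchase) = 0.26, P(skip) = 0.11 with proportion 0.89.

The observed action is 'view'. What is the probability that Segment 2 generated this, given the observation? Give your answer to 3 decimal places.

Apply Bayes' rule: the posterior for each component is proportional to its prior times its likelihood at x.
Component likelihoods at x = 'view':
  L_1 = P(view | comp) = 0.21
  L_2 = P(view | comp) = 0.41
Unnormalised posteriors:
  w_1·L_1 = 0.11 × 0.21 = 0.0231
  w_2·L_2 = 0.89 × 0.41 = 0.3649
Marginal: 0.0231 + 0.3649 = 0.388
P(Segment 2 | 'view') = 0.3649 / 0.388 ≈ 0.940

0.940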